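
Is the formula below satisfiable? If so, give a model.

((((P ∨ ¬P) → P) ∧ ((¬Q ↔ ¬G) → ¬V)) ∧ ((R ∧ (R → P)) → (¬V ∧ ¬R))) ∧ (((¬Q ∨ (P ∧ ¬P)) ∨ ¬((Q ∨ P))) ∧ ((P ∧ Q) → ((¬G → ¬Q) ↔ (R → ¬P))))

V = False, Q = False, R = False, P = True, G = True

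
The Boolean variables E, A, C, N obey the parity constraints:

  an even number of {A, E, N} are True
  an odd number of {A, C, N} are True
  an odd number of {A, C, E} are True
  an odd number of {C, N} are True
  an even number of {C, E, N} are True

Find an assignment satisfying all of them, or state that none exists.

E=T, A=F, C=F, N=T

{A, E, N}: 2 true → even ✓
{A, C, N}: 1 true → odd ✓
{A, C, E}: 1 true → odd ✓
{C, N}: 1 true → odd ✓
{C, E, N}: 2 true → even ✓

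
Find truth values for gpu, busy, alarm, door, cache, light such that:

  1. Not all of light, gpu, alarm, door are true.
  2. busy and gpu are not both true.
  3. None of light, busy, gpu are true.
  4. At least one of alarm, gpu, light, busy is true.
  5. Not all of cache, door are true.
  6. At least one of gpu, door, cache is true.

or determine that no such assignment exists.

gpu = False; busy = False; alarm = True; door = False; cache = True; light = False

  (1) {light, gpu, alarm, door}: 1/4 true — not all ✓
  (2) busy=F, gpu=F — not both ✓
  (3) {light, busy, gpu}: 0 true — none ✓
  (4) {alarm, gpu, light, busy}: 1 true — at least one ✓
  (5) {cache, door}: 1/2 true — not all ✓
  (6) {gpu, door, cache}: 1 true — at least one ✓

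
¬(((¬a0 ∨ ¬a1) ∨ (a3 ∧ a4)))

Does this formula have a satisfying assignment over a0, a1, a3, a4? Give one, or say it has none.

a0=T, a1=T, a3=F, a4=F

  ¬(((¬a0 ∨ ¬a1) ∨ (a3 ∧ a4))) = True
    (¬a0 ∨ ¬a1) ∨ (a3 ∧ a4) = False
      ¬a0 ∨ ¬a1 = False
        ¬a0 = False
        ¬a1 = False
      a3 ∧ a4 = False
The formula evaluates to True.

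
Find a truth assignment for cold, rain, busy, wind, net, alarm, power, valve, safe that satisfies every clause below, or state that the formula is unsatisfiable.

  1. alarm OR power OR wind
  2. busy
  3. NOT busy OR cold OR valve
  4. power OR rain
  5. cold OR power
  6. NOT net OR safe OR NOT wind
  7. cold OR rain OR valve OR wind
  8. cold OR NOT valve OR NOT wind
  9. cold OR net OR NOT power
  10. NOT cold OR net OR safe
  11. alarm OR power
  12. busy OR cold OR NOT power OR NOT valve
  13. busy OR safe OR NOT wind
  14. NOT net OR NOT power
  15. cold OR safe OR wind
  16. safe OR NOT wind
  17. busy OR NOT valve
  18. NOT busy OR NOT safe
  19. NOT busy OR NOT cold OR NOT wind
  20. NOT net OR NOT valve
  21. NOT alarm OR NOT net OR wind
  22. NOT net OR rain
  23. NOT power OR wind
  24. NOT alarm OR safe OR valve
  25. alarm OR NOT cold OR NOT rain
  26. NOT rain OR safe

UNSATISFIABLE

Case busy = True:
  (NOT busy OR NOT safe) forces safe = False.
  (safe OR NOT wind) forces wind = False.
  (cold OR safe OR wind) forces cold = True.
  (NOT cold OR net OR safe) forces net = True.
  (NOT net OR NOT power) forces power = False.
  (alarm OR power OR wind) forces alarm = True.
  Clause (NOT alarm OR NOT net OR wind) is falsified — contradiction.
Case busy = False:
  Clause (busy) is falsified — contradiction.
Both cases fail, so the formula is unsatisfiable.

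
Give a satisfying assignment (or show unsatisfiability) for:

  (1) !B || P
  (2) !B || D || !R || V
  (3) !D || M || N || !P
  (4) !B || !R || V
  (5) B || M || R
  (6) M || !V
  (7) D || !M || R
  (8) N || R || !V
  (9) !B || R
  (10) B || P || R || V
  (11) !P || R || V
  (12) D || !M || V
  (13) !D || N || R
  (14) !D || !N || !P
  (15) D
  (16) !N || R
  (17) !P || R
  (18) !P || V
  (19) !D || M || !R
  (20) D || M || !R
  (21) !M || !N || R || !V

Unit clause (D) forces D = True.
Set V = False.
  then (!P || V) forces P = False.
  then (!B || P) forces B = False.
  then (B || P || R || V) forces R = True.
  then (!D || M || !R) forces M = True.
Set N = False.
All clauses satisfied.

V: False, D: True, M: True, B: False, R: True, P: False, N: False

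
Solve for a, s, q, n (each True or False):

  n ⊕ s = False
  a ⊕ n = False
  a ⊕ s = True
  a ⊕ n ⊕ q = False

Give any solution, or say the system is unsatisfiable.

The formula is unsatisfiable.

Adding constraints 1, 2, 3 mod 2: every variable appears an even number of times on the left, so the left side is 0.
But the right sides sum to 1 (mod 2). 0 ≠ 1 — the system is inconsistent.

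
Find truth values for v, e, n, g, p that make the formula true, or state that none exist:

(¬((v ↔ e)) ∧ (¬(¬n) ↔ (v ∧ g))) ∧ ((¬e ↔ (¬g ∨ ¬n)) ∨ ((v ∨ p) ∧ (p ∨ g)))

v = True, e = False, n = True, g = True, p = True

  ¬((v ↔ e)) ∧ (¬(¬n) ↔ (v ∧ g)) = True
    ¬((v ↔ e)) = True
      v ↔ e = False
    ¬(¬n) ↔ (v ∧ g) = True
      ¬(¬n) = True
        ¬n = False
      v ∧ g = True
  (¬e ↔ (¬g ∨ ¬n)) ∨ ((v ∨ p) ∧ (p ∨ g)) = True
    ¬e ↔ (¬g ∨ ¬n) = False
      ¬e = True
      ¬g ∨ ¬n = False
        ¬g = False
        ¬n = False
    (v ∨ p) ∧ (p ∨ g) = True
      v ∨ p = True
      p ∨ g = True
Both conjuncts True, so the formula holds.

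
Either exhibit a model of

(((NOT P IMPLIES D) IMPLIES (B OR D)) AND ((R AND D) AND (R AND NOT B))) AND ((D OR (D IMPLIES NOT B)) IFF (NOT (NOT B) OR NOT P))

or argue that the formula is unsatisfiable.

B = False; P = False; D = True; R = True

  ((NOT P IMPLIES D) IMPLIES (B OR D)) AND ((R AND D) AND (R AND NOT B)) = True
    (NOT P IMPLIES D) IMPLIES (B OR D) = True
      NOT P IMPLIES D = True
        NOT P = True
      B OR D = True
    (R AND D) AND (R AND NOT B) = True
      R AND D = True
      R AND NOT B = True
        NOT B = True
  (D OR (D IMPLIES NOT B)) IFF (NOT (NOT B) OR NOT P) = True
    D OR (D IMPLIES NOT B) = True
      D IMPLIES NOT B = True
        NOT B = True
    NOT (NOT B) OR NOT P = True
      NOT (NOT B) = False
        NOT B = True
      NOT P = True
Both conjuncts True, so the formula holds.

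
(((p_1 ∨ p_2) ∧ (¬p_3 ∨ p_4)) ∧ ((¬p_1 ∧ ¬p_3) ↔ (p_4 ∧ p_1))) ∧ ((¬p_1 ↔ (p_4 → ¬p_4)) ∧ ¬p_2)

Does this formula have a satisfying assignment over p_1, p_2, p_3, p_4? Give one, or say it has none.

Case p_2 = True: the conjunct ¬p_2 is False.
Case p_2 = False: the formula simplifies to ((p_1 ∧ (¬p_3 ∨ p_4)) ∧ ((¬p_1 ∧ ¬p_3) ↔ (p_4 ∧ p_1))) ∧ (¬p_1 ↔ (p_4 → ¬p_4)).
  p_1 = True: simplifies to ((¬p_3 ∨ p_4) ∧ ¬p_4) ∧ ¬((p_4 → ¬p_4)).
    p_4 = True: the conjunct ¬p_4 is False.
    p_4 = False: the conjunct ¬((p_4 → ¬p_4)) becomes ¬((False → True)) = False.
  p_1 = False: the conjunct p_1 is False.
Both cases fail — unsatisfiable.

Unsatisfiable — no assignment works.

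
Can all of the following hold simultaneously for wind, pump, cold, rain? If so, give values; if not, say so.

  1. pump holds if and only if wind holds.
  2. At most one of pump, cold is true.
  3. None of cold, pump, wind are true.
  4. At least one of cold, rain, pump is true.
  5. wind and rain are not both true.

wind=F, pump=F, cold=F, rain=T

  (1) pump=F, wind=F — same ✓
  (2) {pump, cold}: 0 true — at most one ✓
  (3) {cold, pump, wind}: 0 true — none ✓
  (4) {cold, rain, pump}: 1 true — at least one ✓
  (5) wind=F, rain=T — not both ✓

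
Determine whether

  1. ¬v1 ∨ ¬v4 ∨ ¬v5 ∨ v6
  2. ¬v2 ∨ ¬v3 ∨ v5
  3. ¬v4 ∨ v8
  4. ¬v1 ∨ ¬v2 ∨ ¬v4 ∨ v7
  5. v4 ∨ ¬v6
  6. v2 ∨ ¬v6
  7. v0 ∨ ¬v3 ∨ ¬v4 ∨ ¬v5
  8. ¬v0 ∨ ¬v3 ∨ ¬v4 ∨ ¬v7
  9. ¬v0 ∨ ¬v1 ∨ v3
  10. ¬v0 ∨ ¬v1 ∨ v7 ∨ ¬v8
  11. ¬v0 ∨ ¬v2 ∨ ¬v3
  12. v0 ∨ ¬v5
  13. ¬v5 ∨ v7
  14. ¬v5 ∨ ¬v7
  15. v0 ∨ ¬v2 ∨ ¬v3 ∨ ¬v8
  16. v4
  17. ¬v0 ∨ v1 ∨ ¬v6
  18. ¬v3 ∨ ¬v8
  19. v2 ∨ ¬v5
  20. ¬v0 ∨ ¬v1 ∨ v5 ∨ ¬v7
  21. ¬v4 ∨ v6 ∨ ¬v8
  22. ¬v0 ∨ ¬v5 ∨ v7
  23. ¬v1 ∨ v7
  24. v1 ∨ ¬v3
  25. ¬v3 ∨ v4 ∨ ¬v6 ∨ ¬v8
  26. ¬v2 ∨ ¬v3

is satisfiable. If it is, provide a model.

v0: False; v1: False; v2: True; v3: False; v4: True; v5: False; v6: True; v7: True; v8: True

Unit clause (v4) forces v4 = True.
In (¬v4 ∨ v8) only v8 is left, so v8 = True.
In (¬v3 ∨ ¬v8) only ¬v3 is left, so v3 = False.
In (¬v4 ∨ v6 ∨ ¬v8) only v6 is left, so v6 = True.
In (v2 ∨ ¬v6) only v2 is left, so v2 = True.
Try v0 = True:
  (¬v0 ∨ ¬v1 ∨ v3) forces v1 = False.
  clause (¬v0 ∨ v1 ∨ ¬v6) is falsified — backtrack.
So v0 = False.
  then (v0 ∨ ¬v5) forces v5 = False.
Set v1 = False.
Set v7 = True.
All clauses satisfied.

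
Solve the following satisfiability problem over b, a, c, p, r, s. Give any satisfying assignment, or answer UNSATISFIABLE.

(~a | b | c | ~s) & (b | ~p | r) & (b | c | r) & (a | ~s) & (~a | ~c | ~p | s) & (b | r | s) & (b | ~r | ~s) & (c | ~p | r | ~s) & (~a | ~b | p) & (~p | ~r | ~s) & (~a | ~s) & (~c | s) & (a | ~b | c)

b=F, a=F, c=F, p=T, r=T, s=F

Set b = False.
Set a = False.
  then (a | ~s) forces s = False.
  then (b | r | s) forces r = True.
  then (~c | s) forces c = False.
Set p = True.
All clauses satisfied.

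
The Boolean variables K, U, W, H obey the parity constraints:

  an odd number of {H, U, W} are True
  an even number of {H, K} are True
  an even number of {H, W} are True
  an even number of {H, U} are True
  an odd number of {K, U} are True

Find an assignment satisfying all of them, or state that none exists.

The formula is unsatisfiable.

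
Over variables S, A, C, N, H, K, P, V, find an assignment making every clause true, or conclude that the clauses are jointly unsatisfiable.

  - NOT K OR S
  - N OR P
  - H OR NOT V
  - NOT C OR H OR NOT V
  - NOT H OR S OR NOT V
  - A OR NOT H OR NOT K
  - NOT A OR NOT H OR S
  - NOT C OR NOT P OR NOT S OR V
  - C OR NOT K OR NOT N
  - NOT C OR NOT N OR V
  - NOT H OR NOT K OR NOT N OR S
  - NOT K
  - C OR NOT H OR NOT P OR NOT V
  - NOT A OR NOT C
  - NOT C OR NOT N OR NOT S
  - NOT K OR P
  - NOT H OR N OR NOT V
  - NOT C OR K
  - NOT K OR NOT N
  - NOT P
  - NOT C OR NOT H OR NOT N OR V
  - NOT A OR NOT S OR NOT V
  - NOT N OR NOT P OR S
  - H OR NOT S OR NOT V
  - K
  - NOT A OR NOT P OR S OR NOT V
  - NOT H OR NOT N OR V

Case K = True:
  Clause (NOT K) is falsified — contradiction.
Case K = False:
  Clause (K) is falsified — contradiction.
Both cases fail, so the formula is unsatisfiable.

UNSATISFIABLE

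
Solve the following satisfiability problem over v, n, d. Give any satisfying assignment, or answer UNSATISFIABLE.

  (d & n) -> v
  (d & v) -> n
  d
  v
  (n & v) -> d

v = True; n = True; d = True

Unit clause (v) forces v = True.
Unit clause (d) forces d = True.
In (~d | n | ~v) only n is left, so n = True.
All clauses satisfied.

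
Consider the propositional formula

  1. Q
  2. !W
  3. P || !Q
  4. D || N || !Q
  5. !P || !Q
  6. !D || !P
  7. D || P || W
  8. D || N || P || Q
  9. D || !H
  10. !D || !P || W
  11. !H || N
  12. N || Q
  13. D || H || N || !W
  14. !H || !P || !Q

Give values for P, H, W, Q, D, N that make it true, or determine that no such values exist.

Unsatisfiable — no assignment works.

Case P = True:
  (Q) forces Q = True.
  Clause (!P || !Q) is falsified — contradiction.
Case P = False:
  (Q) forces Q = True.
  Clause (P || !Q) is falsified — contradiction.
Both cases fail, so the formula is unsatisfiable.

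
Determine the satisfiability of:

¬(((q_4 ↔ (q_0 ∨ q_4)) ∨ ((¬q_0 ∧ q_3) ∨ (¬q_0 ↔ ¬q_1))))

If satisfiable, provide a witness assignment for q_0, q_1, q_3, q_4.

q_0: True; q_1: False; q_3: False; q_4: False

  ¬(((q_4 ↔ (q_0 ∨ q_4)) ∨ ((¬q_0 ∧ q_3) ∨ (¬q_0 ↔ ¬q_1)))) = True
    (q_4 ↔ (q_0 ∨ q_4)) ∨ ((¬q_0 ∧ q_3) ∨ (¬q_0 ↔ ¬q_1)) = False
      q_4 ↔ (q_0 ∨ q_4) = False
        q_0 ∨ q_4 = True
      (¬q_0 ∧ q_3) ∨ (¬q_0 ↔ ¬q_1) = False
        ¬q_0 ∧ q_3 = False
          ¬q_0 = False
        ¬q_0 ↔ ¬q_1 = False
          ¬q_0 = False
          ¬q_1 = True
The formula evaluates to True.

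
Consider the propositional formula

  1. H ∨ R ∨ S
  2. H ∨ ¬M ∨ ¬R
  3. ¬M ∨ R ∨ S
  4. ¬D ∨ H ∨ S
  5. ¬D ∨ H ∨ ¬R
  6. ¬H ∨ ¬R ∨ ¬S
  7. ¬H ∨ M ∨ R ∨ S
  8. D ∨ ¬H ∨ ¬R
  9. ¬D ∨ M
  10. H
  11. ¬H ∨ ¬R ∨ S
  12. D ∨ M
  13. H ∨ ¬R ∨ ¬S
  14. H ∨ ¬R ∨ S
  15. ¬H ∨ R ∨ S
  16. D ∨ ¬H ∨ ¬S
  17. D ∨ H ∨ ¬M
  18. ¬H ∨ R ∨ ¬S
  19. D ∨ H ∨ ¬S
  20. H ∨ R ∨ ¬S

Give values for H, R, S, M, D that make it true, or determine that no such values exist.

Unsatisfiable

Case R = True:
  (H) forces H = True.
  (¬H ∨ ¬R ∨ ¬S) forces S = False.
  Clause (¬H ∨ ¬R ∨ S) is falsified — contradiction.
Case R = False:
  (H) forces H = True.
  (¬H ∨ R ∨ S) forces S = True.
  Clause (¬H ∨ R ∨ ¬S) is falsified — contradiction.
Both cases fail, so the formula is unsatisfiable.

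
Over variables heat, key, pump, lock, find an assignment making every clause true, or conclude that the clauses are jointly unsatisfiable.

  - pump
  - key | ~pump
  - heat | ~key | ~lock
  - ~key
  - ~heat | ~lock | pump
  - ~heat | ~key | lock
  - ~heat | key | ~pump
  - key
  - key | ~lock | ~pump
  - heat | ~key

Unsatisfiable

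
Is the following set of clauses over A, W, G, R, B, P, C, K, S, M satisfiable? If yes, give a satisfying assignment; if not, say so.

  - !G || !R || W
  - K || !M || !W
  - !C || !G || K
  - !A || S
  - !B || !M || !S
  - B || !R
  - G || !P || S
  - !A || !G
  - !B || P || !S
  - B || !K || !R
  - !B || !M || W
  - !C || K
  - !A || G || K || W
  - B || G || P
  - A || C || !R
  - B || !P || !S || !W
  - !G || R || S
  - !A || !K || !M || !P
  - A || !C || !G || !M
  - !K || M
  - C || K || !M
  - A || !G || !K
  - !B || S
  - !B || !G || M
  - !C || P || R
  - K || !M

Set A = False.
Set W = True.
Set G = False.
Set R = False.
Set B = True.
  then (!B || S) forces S = True.
  then (!B || !M || !S) forces M = False.
  then (!B || P || !S) forces P = True.
  then (!K || M) forces K = False.
  then (!C || K) forces C = False.
All clauses satisfied.

A = False, W = True, G = False, R = False, B = True, P = True, C = False, K = False, S = True, M = False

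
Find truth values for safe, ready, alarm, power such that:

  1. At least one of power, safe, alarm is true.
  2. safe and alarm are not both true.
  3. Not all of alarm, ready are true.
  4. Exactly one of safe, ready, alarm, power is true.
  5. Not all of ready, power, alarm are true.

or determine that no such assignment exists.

safe = True; ready = False; alarm = False; power = False

  (1) {power, safe, alarm}: 1 true — at least one ✓
  (2) safe=T, alarm=F — not both ✓
  (3) {alarm, ready}: 0/2 true — not all ✓
  (4) {safe, ready, alarm, power}: 1 true — exactly one ✓
  (5) {ready, power, alarm}: 0/3 true — not all ✓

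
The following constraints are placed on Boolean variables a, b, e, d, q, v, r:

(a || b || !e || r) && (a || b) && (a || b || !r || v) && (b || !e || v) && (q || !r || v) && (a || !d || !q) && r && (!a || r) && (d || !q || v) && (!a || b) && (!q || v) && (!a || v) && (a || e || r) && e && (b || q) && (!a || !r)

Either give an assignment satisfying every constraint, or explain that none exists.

a = False, b = True, e = True, d = True, q = False, v = True, r = True

Unit clause (r) forces r = True.
Unit clause (e) forces e = True.
In (!a || !r) only !a is left, so a = False.
In (a || b) only b is left, so b = True.
Set d = True.
  then (a || !d || !q) forces q = False.
  then (q || !r || v) forces v = True.
All clauses satisfied.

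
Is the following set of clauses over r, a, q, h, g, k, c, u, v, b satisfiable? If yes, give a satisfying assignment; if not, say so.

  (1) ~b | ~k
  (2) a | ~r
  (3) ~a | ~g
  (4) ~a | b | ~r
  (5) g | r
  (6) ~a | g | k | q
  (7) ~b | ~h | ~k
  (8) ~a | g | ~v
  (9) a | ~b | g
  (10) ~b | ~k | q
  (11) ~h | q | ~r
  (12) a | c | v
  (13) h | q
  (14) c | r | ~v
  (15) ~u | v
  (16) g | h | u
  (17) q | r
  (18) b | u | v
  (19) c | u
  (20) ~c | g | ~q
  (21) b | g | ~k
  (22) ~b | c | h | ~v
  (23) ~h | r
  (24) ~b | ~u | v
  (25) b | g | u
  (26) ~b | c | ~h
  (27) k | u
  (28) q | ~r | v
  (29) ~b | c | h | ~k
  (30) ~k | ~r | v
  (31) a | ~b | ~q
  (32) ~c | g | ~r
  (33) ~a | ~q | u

r = False, a = False, q = True, h = False, g = True, k = True, c = True, u = False, v = True, b = False

Set r = False.
  then (g | r) forces g = True.
  then (q | r) forces q = True.
  then (~h | r) forces h = False.
  then (~a | ~g) forces a = False.
  then (a | ~b | ~q) forces b = False.
Set k = True.
Try c = False:
  (a | c | v) forces v = True.
  clause (c | r | ~v) is falsified — backtrack.
So c = True.
Set u = False.
  then (b | u | v) forces v = True.
All clauses satisfied.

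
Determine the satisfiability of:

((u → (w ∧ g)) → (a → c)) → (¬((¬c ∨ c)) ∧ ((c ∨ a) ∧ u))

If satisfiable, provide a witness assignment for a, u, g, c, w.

a: True; u: True; g: True; c: False; w: True

  ((u → (w ∧ g)) → (a → c)) → (¬((¬c ∨ c)) ∧ ((c ∨ a) ∧ u)) = True
    (u → (w ∧ g)) → (a → c) = False
      u → (w ∧ g) = True
        w ∧ g = True
      a → c = False
    ¬((¬c ∨ c)) ∧ ((c ∨ a) ∧ u) = False
      ¬((¬c ∨ c)) = False
        ¬c ∨ c = True
          ¬c = True
      (c ∨ a) ∧ u = True
        c ∨ a = True
The formula evaluates to True.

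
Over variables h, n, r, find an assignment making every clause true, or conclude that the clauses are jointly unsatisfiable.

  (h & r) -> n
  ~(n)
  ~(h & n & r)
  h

h: True; n: False; r: False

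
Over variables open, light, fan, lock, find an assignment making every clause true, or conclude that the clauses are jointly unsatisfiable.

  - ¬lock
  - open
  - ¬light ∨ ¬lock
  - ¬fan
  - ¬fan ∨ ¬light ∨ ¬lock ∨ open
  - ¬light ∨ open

Unit clause (¬lock) forces lock = False.
Unit clause (open) forces open = True.
Unit clause (¬fan) forces fan = False.
Set light = False.
All clauses satisfied.

open = True; light = False; fan = False; lock = False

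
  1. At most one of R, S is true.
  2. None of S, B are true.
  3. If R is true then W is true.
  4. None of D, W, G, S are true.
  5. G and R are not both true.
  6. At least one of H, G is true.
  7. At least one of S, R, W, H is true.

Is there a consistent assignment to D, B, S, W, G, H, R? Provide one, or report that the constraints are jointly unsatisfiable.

D: False; B: False; S: False; W: False; G: False; H: True; R: False

  (1) {R, S}: 0 true — at most one ✓
  (2) {S, B}: 0 true — none ✓
  (3) R=F ⇒ W: vacuous ✓
  (4) {D, W, G, S}: 0 true — none ✓
  (5) G=F, R=F — not both ✓
  (6) {H, G}: 1 true — at least one ✓
  (7) {S, R, W, H}: 1 true — at least one ✓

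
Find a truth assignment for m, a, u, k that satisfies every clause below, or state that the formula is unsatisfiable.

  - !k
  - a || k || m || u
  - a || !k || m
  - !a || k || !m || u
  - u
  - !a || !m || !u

Unit clause (!k) forces k = False.
Unit clause (u) forces u = True.
Set m = True.
  then (!a || !m || !u) forces a = False.
Check each clause:
  (!k): !k holds.
  (a || k || m || u): m holds.
  (a || !k || m): !k holds.
  (!a || k || !m || u): !a holds.
  (u): u holds.
  (!a || !m || !u): !a holds.
All clauses satisfied.

m: True, a: False, u: True, k: False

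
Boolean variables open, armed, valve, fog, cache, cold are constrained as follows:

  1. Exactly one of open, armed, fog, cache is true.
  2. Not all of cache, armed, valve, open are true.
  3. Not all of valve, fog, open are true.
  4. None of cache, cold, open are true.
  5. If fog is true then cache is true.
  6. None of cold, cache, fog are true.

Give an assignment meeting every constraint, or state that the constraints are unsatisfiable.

open = False; armed = True; valve = False; fog = False; cache = False; cold = False

  (1) {open, armed, fog, cache}: 1 true — exactly one ✓
  (2) {cache, armed, valve, open}: 1/4 true — not all ✓
  (3) {valve, fog, open}: 0/3 true — not all ✓
  (4) {cache, cold, open}: 0 true — none ✓
  (5) fog=F ⇒ cache: vacuous ✓
  (6) {cold, cache, fog}: 0 true — none ✓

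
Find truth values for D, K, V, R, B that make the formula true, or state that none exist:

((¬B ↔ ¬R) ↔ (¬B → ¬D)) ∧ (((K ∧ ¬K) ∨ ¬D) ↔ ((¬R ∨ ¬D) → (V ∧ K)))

D=F, K=T, V=T, R=T, B=T

  (¬B ↔ ¬R) ↔ (¬B → ¬D) = True
    ¬B ↔ ¬R = True
      ¬B = False
      ¬R = False
    ¬B → ¬D = True
      ¬B = False
      ¬D = True
  ((K ∧ ¬K) ∨ ¬D) ↔ ((¬R ∨ ¬D) → (V ∧ K)) = True
    (K ∧ ¬K) ∨ ¬D = True
      K ∧ ¬K = False
        ¬K = False
      ¬D = True
    (¬R ∨ ¬D) → (V ∧ K) = True
      ¬R ∨ ¬D = True
        ¬R = False
        ¬D = True
      V ∧ K = True
Both conjuncts True, so the formula holds.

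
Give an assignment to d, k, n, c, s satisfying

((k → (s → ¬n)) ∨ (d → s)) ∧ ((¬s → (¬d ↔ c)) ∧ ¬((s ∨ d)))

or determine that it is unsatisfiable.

d=F, k=T, n=T, c=T, s=F

  (k → (s → ¬n)) ∨ (d → s) = True
    k → (s → ¬n) = True
      s → ¬n = True
        ¬n = False
    d → s = True
  (¬s → (¬d ↔ c)) ∧ ¬((s ∨ d)) = True
    ¬s → (¬d ↔ c) = True
      ¬s = True
      ¬d ↔ c = True
        ¬d = True
    ¬((s ∨ d)) = True
      s ∨ d = False
Both conjuncts True, so the formula holds.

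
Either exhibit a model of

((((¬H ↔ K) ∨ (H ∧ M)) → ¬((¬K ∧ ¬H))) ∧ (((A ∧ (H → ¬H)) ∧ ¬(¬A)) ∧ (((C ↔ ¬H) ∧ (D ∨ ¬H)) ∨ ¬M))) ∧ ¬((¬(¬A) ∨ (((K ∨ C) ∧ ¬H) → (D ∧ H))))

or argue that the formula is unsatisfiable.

UNSATISFIABLE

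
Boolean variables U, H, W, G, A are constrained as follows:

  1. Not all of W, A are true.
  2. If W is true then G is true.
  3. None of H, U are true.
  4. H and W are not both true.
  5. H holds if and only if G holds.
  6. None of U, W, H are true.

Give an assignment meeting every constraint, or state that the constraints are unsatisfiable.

U=F, H=F, W=F, G=F, A=T

  (1) {W, A}: 1/2 true — not all ✓
  (2) W=F ⇒ G: vacuous ✓
  (3) {H, U}: 0 true — none ✓
  (4) H=F, W=F — not both ✓
  (5) H=F, G=F — same ✓
  (6) {U, W, H}: 0 true — none ✓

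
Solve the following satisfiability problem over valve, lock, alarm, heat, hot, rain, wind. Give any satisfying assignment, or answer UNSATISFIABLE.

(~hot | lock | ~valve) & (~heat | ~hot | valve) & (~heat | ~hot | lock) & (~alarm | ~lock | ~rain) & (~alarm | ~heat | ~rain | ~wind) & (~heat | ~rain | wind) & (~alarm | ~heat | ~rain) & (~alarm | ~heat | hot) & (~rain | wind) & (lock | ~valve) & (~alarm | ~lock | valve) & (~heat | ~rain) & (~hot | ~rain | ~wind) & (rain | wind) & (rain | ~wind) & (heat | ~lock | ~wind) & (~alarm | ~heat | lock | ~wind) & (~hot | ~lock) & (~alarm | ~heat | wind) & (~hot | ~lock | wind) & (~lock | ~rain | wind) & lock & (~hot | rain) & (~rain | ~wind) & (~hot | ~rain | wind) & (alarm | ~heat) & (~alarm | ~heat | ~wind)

Unsatisfiable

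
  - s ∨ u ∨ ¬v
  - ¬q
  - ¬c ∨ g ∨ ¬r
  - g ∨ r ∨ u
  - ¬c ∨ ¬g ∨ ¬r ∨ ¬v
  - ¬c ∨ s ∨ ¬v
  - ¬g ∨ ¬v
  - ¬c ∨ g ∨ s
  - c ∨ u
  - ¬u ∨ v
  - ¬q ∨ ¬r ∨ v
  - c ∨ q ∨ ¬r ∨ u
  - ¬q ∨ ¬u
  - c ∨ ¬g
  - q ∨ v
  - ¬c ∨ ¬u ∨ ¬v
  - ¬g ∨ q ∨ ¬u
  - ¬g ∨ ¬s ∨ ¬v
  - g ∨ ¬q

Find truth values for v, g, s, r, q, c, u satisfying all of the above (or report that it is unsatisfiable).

v = True; g = False; s = True; r = False; q = False; c = False; u = True

Unit clause (¬q) forces q = False.
In (q ∨ v) only v is left, so v = True.
In (¬g ∨ ¬v) only ¬g is left, so g = False.
Set s = True.
Set r = False.
  then (g ∨ r ∨ u) forces u = True.
  then (¬c ∨ ¬u ∨ ¬v) forces c = False.
All clauses satisfied.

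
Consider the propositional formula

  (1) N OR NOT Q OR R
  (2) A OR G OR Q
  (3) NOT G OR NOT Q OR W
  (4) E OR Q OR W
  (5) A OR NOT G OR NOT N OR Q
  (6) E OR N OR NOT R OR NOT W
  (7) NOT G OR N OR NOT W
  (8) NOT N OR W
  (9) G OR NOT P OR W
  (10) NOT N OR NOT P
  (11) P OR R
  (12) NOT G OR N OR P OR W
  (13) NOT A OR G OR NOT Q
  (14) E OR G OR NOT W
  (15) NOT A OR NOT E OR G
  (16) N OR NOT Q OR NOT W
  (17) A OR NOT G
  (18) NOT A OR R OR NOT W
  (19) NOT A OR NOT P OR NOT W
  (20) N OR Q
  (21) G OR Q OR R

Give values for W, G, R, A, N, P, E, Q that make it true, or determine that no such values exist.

Set W = True.
Set G = True.
  then (NOT G OR N OR NOT W) forces N = True.
  then (NOT N OR NOT P) forces P = False.
  then (P OR R) forces R = True.
  then (A OR NOT G) forces A = True.
Set E = False.
Set Q = True.
All clauses satisfied.

W = True; G = True; R = True; A = True; N = True; P = False; E = False; Q = True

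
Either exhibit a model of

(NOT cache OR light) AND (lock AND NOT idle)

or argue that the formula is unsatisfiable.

cache = False; idle = False; lock = True; light = True

  NOT cache OR light = True
    NOT cache = True
  lock AND NOT idle = True
    NOT idle = True
Both conjuncts True, so the formula holds.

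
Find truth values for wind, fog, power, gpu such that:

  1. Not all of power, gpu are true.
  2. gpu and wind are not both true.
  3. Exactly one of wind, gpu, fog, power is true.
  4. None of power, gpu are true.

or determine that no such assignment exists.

wind = False, fog = True, power = False, gpu = False

  (1) {power, gpu}: 0/2 true — not all ✓
  (2) gpu=F, wind=F — not both ✓
  (3) {wind, gpu, fog, power}: 1 true — exactly one ✓
  (4) {power, gpu}: 0 true — none ✓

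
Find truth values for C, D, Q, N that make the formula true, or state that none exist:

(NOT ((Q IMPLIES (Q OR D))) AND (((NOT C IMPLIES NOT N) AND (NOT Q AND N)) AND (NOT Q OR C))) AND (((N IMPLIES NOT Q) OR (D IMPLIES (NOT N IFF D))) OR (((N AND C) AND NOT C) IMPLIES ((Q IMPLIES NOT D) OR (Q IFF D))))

The conjunct NOT ((Q IMPLIES (Q OR D))) is unsatisfiable on its own:
  D=F, Q=F: evaluates to False.
  D=F, Q=T: evaluates to False.
  D=T, Q=F: evaluates to False.
  D=T, Q=T: evaluates to False.
So the whole conjunction is unsatisfiable.

UNSATISFIABLE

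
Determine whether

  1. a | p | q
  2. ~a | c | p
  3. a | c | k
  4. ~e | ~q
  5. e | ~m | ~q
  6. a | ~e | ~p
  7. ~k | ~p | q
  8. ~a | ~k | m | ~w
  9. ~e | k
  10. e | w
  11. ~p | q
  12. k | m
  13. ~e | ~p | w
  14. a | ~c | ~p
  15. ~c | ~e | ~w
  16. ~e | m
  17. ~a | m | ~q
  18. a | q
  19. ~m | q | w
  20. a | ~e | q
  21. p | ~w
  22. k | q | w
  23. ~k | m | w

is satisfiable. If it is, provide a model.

q = True, p = True, k = True, c = False, m = False, a = False, w = True, e = False

Set q = True.
  then (~e | ~q) forces e = False.
  then (e | ~m | ~q) forces m = False.
  then (e | w) forces w = True.
  then (k | m) forces k = True.
  then (~a | m | ~q) forces a = False.
  then (p | ~w) forces p = True.
  then (a | ~c | ~p) forces c = False.
All clauses satisfied.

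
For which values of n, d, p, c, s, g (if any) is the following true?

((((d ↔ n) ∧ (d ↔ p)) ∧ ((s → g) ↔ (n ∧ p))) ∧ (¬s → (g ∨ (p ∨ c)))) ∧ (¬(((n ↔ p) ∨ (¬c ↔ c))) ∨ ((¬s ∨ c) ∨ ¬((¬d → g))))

n = True, d = True, p = True, c = True, s = True, g = True

  (((d ↔ n) ∧ (d ↔ p)) ∧ ((s → g) ↔ (n ∧ p))) ∧ (¬s → (g ∨ (p ∨ c))) = True
    ((d ↔ n) ∧ (d ↔ p)) ∧ ((s → g) ↔ (n ∧ p)) = True
      (d ↔ n) ∧ (d ↔ p) = True
        d ↔ n = True
        d ↔ p = True
      (s → g) ↔ (n ∧ p) = True
        s → g = True
        n ∧ p = True
    ¬s → (g ∨ (p ∨ c)) = True
      ¬s = False
      g ∨ (p ∨ c) = True
        p ∨ c = True
  ¬(((n ↔ p) ∨ (¬c ↔ c))) ∨ ((¬s ∨ c) ∨ ¬((¬d → g))) = True
    ¬(((n ↔ p) ∨ (¬c ↔ c))) = False
      (n ↔ p) ∨ (¬c ↔ c) = True
        n ↔ p = True
        ¬c ↔ c = False
          ¬c = False
    (¬s ∨ c) ∨ ¬((¬d → g)) = True
      ¬s ∨ c = True
        ¬s = False
      ¬((¬d → g)) = False
        ¬d → g = True
          ¬d = False
Both conjuncts True, so the formula holds.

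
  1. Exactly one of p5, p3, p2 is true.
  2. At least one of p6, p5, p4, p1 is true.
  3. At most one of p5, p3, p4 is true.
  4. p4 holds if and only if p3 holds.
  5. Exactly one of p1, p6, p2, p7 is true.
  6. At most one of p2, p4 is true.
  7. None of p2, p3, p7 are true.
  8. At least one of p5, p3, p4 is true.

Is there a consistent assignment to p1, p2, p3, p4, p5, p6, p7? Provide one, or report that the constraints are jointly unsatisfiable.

p1 = False, p2 = False, p3 = False, p4 = False, p5 = True, p6 = True, p7 = False

  (1) {p5, p3, p2}: 1 true — exactly one ✓
  (2) {p6, p5, p4, p1}: 2 true — at least one ✓
  (3) {p5, p3, p4}: 1 true — at most one ✓
  (4) p4=F, p3=F — same ✓
  (5) {p1, p6, p2, p7}: 1 true — exactly one ✓
  (6) {p2, p4}: 0 true — at most one ✓
  (7) {p2, p3, p7}: 0 true — none ✓
  (8) {p5, p3, p4}: 1 true — at least one ✓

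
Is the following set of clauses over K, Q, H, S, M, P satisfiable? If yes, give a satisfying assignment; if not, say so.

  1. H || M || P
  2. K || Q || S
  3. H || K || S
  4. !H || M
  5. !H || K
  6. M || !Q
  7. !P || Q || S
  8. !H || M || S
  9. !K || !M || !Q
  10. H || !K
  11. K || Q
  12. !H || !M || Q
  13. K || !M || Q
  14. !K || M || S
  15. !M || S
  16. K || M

K = False, Q = True, H = False, S = True, M = True, P = True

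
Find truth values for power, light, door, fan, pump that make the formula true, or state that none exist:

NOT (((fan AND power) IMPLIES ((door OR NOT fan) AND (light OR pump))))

power: True, light: False, door: True, fan: True, pump: False

  NOT (((fan AND power) IMPLIES ((door OR NOT fan) AND (light OR pump)))) = True
    (fan AND power) IMPLIES ((door OR NOT fan) AND (light OR pump)) = False
      fan AND power = True
      (door OR NOT fan) AND (light OR pump) = False
        door OR NOT fan = True
          NOT fan = False
        light OR pump = False
The formula evaluates to True.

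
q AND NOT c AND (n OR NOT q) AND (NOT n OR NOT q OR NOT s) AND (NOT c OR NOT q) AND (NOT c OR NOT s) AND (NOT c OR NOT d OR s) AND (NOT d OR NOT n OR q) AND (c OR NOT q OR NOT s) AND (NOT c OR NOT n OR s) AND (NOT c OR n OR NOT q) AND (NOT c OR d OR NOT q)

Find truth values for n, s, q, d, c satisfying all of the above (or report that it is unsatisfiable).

n = True, s = False, q = True, d = True, c = False

Unit clause (q) forces q = True.
Unit clause (NOT c) forces c = False.
In (n OR NOT q) only n is left, so n = True.
In (NOT n OR NOT q OR NOT s) only NOT s is left, so s = False.
Set d = True.
All clauses satisfied.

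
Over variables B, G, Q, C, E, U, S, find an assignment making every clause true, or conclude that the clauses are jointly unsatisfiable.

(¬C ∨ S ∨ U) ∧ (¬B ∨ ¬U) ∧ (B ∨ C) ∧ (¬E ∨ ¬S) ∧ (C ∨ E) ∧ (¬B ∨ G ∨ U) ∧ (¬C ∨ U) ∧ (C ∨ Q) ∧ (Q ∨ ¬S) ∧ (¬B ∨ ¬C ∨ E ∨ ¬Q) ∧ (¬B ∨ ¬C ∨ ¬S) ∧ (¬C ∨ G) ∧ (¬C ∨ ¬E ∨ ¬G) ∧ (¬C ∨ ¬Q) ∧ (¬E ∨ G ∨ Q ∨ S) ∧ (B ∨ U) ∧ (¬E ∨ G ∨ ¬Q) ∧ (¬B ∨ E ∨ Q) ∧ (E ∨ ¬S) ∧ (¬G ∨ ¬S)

B: False; G: True; Q: False; C: True; E: False; U: True; S: False

Set B = False.
  then (B ∨ C) forces C = True.
  then (¬C ∨ U) forces U = True.
  then (¬C ∨ G) forces G = True.
  then (¬C ∨ ¬E ∨ ¬G) forces E = False.
  then (¬C ∨ ¬Q) forces Q = False.
  then (E ∨ ¬S) forces S = False.
All clauses satisfied.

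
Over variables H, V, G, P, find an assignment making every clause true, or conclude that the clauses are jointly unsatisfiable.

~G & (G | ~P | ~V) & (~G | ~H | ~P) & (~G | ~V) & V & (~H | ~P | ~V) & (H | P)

H = True, V = True, G = False, P = False

Unit clause (~G) forces G = False.
Unit clause (V) forces V = True.
In (G | ~P | ~V) only ~P is left, so P = False.
In (H | P) only H is left, so H = True.
All clauses satisfied.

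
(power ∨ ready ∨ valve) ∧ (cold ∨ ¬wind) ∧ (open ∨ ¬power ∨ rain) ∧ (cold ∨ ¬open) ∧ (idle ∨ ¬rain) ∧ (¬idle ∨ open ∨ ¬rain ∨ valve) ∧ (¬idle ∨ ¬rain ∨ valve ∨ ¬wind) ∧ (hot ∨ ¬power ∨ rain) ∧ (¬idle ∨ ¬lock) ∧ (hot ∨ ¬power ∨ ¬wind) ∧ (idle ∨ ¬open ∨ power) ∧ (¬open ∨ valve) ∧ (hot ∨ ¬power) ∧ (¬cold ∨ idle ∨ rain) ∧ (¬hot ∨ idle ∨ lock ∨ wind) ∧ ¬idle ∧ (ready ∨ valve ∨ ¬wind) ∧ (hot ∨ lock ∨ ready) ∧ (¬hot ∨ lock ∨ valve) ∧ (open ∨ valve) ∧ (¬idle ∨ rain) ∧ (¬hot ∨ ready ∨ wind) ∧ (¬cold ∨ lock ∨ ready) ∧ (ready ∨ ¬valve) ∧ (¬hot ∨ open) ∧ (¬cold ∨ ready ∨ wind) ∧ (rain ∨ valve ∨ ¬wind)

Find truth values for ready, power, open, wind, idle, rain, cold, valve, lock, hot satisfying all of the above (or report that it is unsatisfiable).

ready=T, power=F, open=F, wind=F, idle=F, rain=F, cold=F, valve=T, lock=T, hot=F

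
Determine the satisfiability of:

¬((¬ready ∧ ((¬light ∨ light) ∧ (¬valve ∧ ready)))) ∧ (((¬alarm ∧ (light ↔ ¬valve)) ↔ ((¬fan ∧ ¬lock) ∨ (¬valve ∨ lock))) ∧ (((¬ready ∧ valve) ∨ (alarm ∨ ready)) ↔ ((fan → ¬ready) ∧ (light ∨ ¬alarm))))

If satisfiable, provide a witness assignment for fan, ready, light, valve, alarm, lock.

fan = False, ready = True, light = False, valve = True, alarm = False, lock = False

  ¬((¬ready ∧ ((¬light ∨ light) ∧ (¬valve ∧ ready)))) = True
    ¬ready ∧ ((¬light ∨ light) ∧ (¬valve ∧ ready)) = False
      ¬ready = False
      (¬light ∨ light) ∧ (¬valve ∧ ready) = False
        ¬light ∨ light = True
          ¬light = True
        ¬valve ∧ ready = False
          ¬valve = False
  ((¬alarm ∧ (light ↔ ¬valve)) ↔ ((¬fan ∧ ¬lock) ∨ (¬valve ∨ lock))) ∧ (((¬ready ∧ valve) ∨ (alarm ∨ ready)) ↔ ((fan → ¬ready) ∧ (light ∨ ¬alarm))) = True
    (¬alarm ∧ (light ↔ ¬valve)) ↔ ((¬fan ∧ ¬lock) ∨ (¬valve ∨ lock)) = True
      ¬alarm ∧ (light ↔ ¬valve) = True
        ¬alarm = True
        light ↔ ¬valve = True
          ¬valve = False
      (¬fan ∧ ¬lock) ∨ (¬valve ∨ lock) = True
        ¬fan ∧ ¬lock = True
          ¬fan = True
          ¬lock = True
        ¬valve ∨ lock = False
          ¬valve = False
    ((¬ready ∧ valve) ∨ (alarm ∨ ready)) ↔ ((fan → ¬ready) ∧ (light ∨ ¬alarm)) = True
      (¬ready ∧ valve) ∨ (alarm ∨ ready) = True
        ¬ready ∧ valve = False
          ¬ready = False
        alarm ∨ ready = True
      (fan → ¬ready) ∧ (light ∨ ¬alarm) = True
        fan → ¬ready = True
          ¬ready = False
        light ∨ ¬alarm = True
          ¬alarm = True
Both conjuncts True, so the formula holds.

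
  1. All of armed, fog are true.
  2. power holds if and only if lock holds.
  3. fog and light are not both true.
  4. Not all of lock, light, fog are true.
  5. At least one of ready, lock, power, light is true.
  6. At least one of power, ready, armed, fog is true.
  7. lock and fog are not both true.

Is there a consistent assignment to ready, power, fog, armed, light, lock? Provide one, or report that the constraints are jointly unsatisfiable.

ready = True; power = False; fog = True; armed = True; light = False; lock = False

  (1) {armed, fog}: all 2 true ✓
  (2) power=F, lock=F — same ✓
  (3) fog=T, light=F — not both ✓
  (4) {lock, light, fog}: 1/3 true — not all ✓
  (5) {ready, lock, power, light}: 1 true — at least one ✓
  (6) {power, ready, armed, fog}: 3 true — at least one ✓
  (7) lock=F, fog=T — not both ✓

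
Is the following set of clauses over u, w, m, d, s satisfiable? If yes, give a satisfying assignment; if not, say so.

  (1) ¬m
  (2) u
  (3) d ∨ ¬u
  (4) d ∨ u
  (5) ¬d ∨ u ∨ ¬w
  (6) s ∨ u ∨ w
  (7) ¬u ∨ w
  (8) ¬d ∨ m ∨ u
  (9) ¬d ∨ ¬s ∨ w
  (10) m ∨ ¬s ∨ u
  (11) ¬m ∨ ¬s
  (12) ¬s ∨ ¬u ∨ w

u: True; w: True; m: False; d: True; s: False

Unit clause (¬m) forces m = False.
Unit clause (u) forces u = True.
In (d ∨ ¬u) only d is left, so d = True.
In (¬u ∨ w) only w is left, so w = True.
Set s = False.
All clauses satisfied.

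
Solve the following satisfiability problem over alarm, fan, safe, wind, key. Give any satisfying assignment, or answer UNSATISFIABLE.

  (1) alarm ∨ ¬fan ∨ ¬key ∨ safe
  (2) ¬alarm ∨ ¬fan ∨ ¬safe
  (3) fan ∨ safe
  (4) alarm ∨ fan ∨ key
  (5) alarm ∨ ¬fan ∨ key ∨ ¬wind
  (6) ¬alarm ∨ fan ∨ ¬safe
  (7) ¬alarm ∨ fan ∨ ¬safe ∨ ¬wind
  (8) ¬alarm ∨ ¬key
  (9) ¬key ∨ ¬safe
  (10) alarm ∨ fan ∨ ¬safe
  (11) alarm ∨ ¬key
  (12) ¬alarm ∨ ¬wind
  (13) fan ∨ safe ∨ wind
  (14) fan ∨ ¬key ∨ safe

Set alarm = True.
  then (¬alarm ∨ ¬key) forces key = False.
  then (¬alarm ∨ ¬wind) forces wind = False.
Try fan = False:
  (fan ∨ safe) forces safe = True.
  clause (¬alarm ∨ fan ∨ ¬safe) is falsified — backtrack.
So fan = True.
  then (¬alarm ∨ ¬fan ∨ ¬safe) forces safe = False.
All clauses satisfied.

alarm = True, fan = True, safe = False, wind = False, key = False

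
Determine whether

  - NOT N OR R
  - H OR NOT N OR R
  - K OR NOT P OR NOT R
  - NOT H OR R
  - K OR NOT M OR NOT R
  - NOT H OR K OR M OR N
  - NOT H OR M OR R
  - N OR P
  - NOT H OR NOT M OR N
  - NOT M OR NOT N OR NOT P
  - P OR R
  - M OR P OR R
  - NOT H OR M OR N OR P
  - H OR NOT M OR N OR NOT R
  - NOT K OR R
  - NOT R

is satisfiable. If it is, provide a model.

Unit clause (NOT R) forces R = False.
In (NOT N OR R) only NOT N is left, so N = False.
In (NOT H OR R) only NOT H is left, so H = False.
In (N OR P) only P is left, so P = True.
In (NOT K OR R) only NOT K is left, so K = False.
Set M = False.
All clauses satisfied.

M = False; N = False; R = False; H = False; K = False; P = True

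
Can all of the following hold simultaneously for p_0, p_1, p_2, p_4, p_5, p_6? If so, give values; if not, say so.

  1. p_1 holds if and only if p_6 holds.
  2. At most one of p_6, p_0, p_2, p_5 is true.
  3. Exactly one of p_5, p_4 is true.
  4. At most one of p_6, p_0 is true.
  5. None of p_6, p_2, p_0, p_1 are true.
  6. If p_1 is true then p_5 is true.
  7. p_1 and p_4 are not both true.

p_0=F; p_1=F; p_2=F; p_4=F; p_5=T; p_6=F

  (1) p_1=F, p_6=F — same ✓
  (2) {p_6, p_0, p_2, p_5}: 1 true — at most one ✓
  (3) {p_5, p_4}: 1 true — exactly one ✓
  (4) {p_6, p_0}: 0 true — at most one ✓
  (5) {p_6, p_2, p_0, p_1}: 0 true — none ✓
  (6) p_1=F ⇒ p_5: vacuous ✓
  (7) p_1=F, p_4=F — not both ✓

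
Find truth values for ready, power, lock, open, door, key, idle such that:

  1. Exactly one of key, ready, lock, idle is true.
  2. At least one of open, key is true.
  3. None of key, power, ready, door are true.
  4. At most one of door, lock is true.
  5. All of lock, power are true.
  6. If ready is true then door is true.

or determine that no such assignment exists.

The formula is unsatisfiable.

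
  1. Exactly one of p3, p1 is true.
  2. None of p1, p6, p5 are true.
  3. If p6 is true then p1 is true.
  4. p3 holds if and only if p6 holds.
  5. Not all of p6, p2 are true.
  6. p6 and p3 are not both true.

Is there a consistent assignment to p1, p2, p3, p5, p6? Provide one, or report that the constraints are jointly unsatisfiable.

Case p1 = True:
  Constraint (2) is violated (p1=T) — contradiction.
Case p1 = False:
  (1) with p1=F forces p3 = True.
  (2) forces p6 = False.
  Constraint (4) is violated (p3=T, p6=F) — contradiction.
Both cases fail — unsatisfiable.

Unsatisfiable — no assignment works.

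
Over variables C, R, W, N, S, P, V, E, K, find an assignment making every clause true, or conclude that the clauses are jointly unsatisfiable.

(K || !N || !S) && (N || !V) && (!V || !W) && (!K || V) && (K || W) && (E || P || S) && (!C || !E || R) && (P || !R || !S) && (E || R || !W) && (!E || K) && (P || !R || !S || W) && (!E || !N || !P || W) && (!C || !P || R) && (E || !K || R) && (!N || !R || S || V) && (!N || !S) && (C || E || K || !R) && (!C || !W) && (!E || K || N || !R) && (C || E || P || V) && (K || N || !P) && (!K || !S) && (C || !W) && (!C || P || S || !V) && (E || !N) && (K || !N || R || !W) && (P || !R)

Set C = False.
  then (C || !W) forces W = False.
  then (K || W) forces K = True.
  then (!K || !S) forces S = False.
  then (!K || V) forces V = True.
  then (N || !V) forces N = True.
  then (E || !N) forces E = True.
  then (!E || !N || !P || W) forces P = False.
  then (P || !R) forces R = False.
All clauses satisfied.

C=F; R=F; W=F; N=T; S=F; P=F; V=T; E=T; K=T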